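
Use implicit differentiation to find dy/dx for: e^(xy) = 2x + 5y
Differentiate both sides with respect to x, treating y as y(x). By the chain rule, any term containing y contributes a factor of y' = dy/dx when we differentiate it.

Move every term to one side and write the relation as F(x, y) = 0. Term by term,
  d/dx[-2x] = -2
  d/dx[-5y] = -5·y'
  d/dx[e^(xy)] = (x·y' + y)·e^(xy)

The pieces without y' make up ∂F/∂x and the coefficient of y' is ∂F/∂y:
  ∂F/∂x = y·e^(xy) - 2,
  ∂F/∂y = x·e^(xy) - 5.

Since d/dx[F] = ∂F/∂x + (∂F/∂y)·y' = 0, solve for y':
  (∂F/∂y)·y' = -∂F/∂x
  dy/dx = -(∂F/∂x)/(∂F/∂y) = -(y·e^(xy) - 2)/(x·e^(xy) - 5) = (-y·e^(xy) + 2)/(x·e^(xy) - 5)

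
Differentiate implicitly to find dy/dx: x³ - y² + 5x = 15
Differentiate both sides with respect to x, treating y as y(x). By the chain rule, any term containing y contributes a factor of y' = dy/dx when we differentiate it.

Move every term to one side and write the relation as F(x, y) = 0. Term by term,
  d/dx[x^3] = 3x^2
  d/dx[5x] = 5
  d/dx[-y^2] = -2y·y'
  d/dx[-15] = 0

The pieces without y' make up ∂F/∂x and the coefficient of y' is ∂F/∂y:
  ∂F/∂x = 3x^2 + 5,
  ∂F/∂y = -2y.

Since d/dx[F] = ∂F/∂x + (∂F/∂y)·y' = 0, solve for y':
  (∂F/∂y)·y' = -∂F/∂x
  dy/dx = -(∂F/∂x)/(∂F/∂y) = -(3x^2 + 5)/(-2y) = (3x^2 + 5)/(2y)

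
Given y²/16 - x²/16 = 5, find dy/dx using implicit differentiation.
Differentiate the relation implicitly: treat y = y(x) and apply the chain rule, so every y-derivative picks up a y' = dy/dx factor.

With everything moved to the left-hand side, differentiate term by term:
  d/dx[-x^2/16] = -x/8
  d/dx[y^2/16] = y·y'/8
  d/dx[-5] = 0

Separating the contributions that come from x directly and those that come through y:
  without y':      -x/8
  multiplying y':  y/8

so (-x/8) + (y/8)·y' = 0, and therefore
  dy/dx = -(-x/8)/(y/8) = x/y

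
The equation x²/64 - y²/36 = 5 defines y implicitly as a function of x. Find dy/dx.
Apply d/dx to both sides, remembering that y depends on x. Each occurrence of y therefore brings in a y' = dy/dx via the chain rule.

With F(x, y) equal to the left-hand side minus the right, differentiate F term by term:
  d/dx[x^2/64] = x/32
  d/dx[-y^2/36] = -y·y'/18
  d/dx[-5] = 0
Adding these up, d/dx[F] = 0 becomes
  (x/32) + (-y/18)·y' = 0,
so isolating y',
  dy/dx = -(x/32)/(-y/18) = 9x/(16y)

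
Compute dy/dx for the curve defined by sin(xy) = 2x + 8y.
Apply d/dx to both sides, remembering that y depends on x. Each occurrence of y therefore brings in a y' = dy/dx via the chain rule.

With F(x, y) equal to the left-hand side minus the right, differentiate F term by term:
  d/dx[-2x] = -2
  d/dx[-8y] = -8·y'
  d/dx[sin(xy)] = (x·y' + y)·cos(xy)
Adding these up, d/dx[F] = 0 becomes
  (y·cos(xy) - 2) + (x·cos(xy) - 8)·y' = 0,
so isolating y',
  dy/dx = -(y·cos(xy) - 2)/(x·cos(xy) - 8) = (-y·cos(xy) + 2)/(x·cos(xy) - 8)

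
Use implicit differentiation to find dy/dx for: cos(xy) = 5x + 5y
Apply d/dx to both sides, remembering that y depends on x. Each occurrence of y therefore brings in a y' = dy/dx via the chain rule.

With F(x, y) equal to the left-hand side minus the right, differentiate F term by term:
  d/dx[-5x] = -5
  d/dx[-5y] = -5·y'
  d/dx[cos(xy)] = -(x·y' + y)·sin(xy)
Adding these up, d/dx[F] = 0 becomes
  (-y·sin(xy) - 5) + (-x·sin(xy) - 5)·y' = 0,
so isolating y',
  dy/dx = -(-y·sin(xy) - 5)/(-x·sin(xy) - 5) = -(y·sin(xy) + 5)/(x·sin(xy) + 5)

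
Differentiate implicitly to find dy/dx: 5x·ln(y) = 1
Take d/dx of both sides. Since y is implicitly a function of x, the chain rule attaches a y' = dy/dx factor whenever we differentiate through y.

Set F(x, y) = (left side) − (right side), so the curve is F = 0. Differentiating each term of F:
  d/dx[5x·ln(y)] = 5x·y'/y + 5ln(y)
  d/dx[-1] = 0

Collecting, the y'-free part is the partial derivative in x and the y' coefficient is the partial derivative in y:
  ∂F/∂x = 5ln(y)
  ∂F/∂y = 5x/y

so d/dx[F(x, y(x))] = ∂F/∂x + (∂F/∂y)·y' = 0. Rearranging,
  dy/dx = -(∂F/∂x)/(∂F/∂y) = -(5ln(y))/(5x/y) = -y·ln(y)/x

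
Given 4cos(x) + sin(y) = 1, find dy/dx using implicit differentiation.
Take d/dx of both sides. Since y is implicitly a function of x, the chain rule attaches a y' = dy/dx factor whenever we differentiate through y.

Set F(x, y) = (left side) − (right side), so the curve is F = 0. Differentiating each term of F:
  d/dx[sin(y)] = y'·cos(y)
  d/dx[4cos(x)] = -4sin(x)
  d/dx[-1] = 0

Collecting, the y'-free part is the partial derivative in x and the y' coefficient is the partial derivative in y:
  ∂F/∂x = -4sin(x)
  ∂F/∂y = cos(y)

so d/dx[F(x, y(x))] = ∂F/∂x + (∂F/∂y)·y' = 0. Rearranging,
  dy/dx = -(∂F/∂x)/(∂F/∂y) = -(-4sin(x))/(cos(y)) = 4sin(x)/cos(y)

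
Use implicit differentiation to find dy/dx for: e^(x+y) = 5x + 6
Take d/dx of both sides. Since y is implicitly a function of x, the chain rule attaches a y' = dy/dx factor whenever we differentiate through y.

Set F(x, y) = (left side) − (right side), so the curve is F = 0. Differentiating each term of F:
  d/dx[-5x] = -5
  d/dx[e^(x + y)] = (y' + 1)·e^(x + y)
  d/dx[-6] = 0

Collecting, the y'-free part is the partial derivative in x and the y' coefficient is the partial derivative in y:
  ∂F/∂x = e^(x + y) - 5
  ∂F/∂y = e^(x + y)

so d/dx[F(x, y(x))] = ∂F/∂x + (∂F/∂y)·y' = 0. Rearranging,
  dy/dx = -(∂F/∂x)/(∂F/∂y) = -(e^(x + y) - 5)/(e^(x + y)) = 5e^(-x - y) - 1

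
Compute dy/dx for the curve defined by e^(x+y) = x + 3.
Differentiate both sides with respect to x, treating y as y(x). By the chain rule, any term containing y contributes a factor of y' = dy/dx when we differentiate it.

Move every term to one side and write the relation as F(x, y) = 0. Term by term,
  d/dx[-x] = -1
  d/dx[e^(x + y)] = (y' + 1)·e^(x + y)
  d/dx[-3] = 0

The pieces without y' make up ∂F/∂x and the coefficient of y' is ∂F/∂y:
  ∂F/∂x = e^(x + y) - 1,
  ∂F/∂y = e^(x + y).

Since d/dx[F] = ∂F/∂x + (∂F/∂y)·y' = 0, solve for y':
  (∂F/∂y)·y' = -∂F/∂x
  dy/dx = -(∂F/∂x)/(∂F/∂y) = -(e^(x + y) - 1)/(e^(x + y)) = e^(-x - y) - 1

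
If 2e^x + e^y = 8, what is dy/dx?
Apply d/dx to both sides, remembering that y depends on x. Each occurrence of y therefore brings in a y' = dy/dx via the chain rule.

With F(x, y) equal to the left-hand side minus the right, differentiate F term by term:
  d/dx[2e^(x)] = 2e^(x)
  d/dx[e^(y)] = y'·e^(y)
  d/dx[-8] = 0
Adding these up, d/dx[F] = 0 becomes
  (2e^(x)) + (e^(y))·y' = 0,
so isolating y',
  dy/dx = -(2e^(x))/(e^(y)) = -2e^(x - y)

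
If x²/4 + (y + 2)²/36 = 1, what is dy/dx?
Apply d/dx to both sides, remembering that y depends on x. Each occurrence of y therefore brings in a y' = dy/dx via the chain rule.

With F(x, y) equal to the left-hand side minus the right, differentiate F term by term:
  d/dx[x^2/4] = x/2
  d/dx[(y + 2)^2/36] = y'(y + 2)/18
  d/dx[-1] = 0
Adding these up, d/dx[F] = 0 becomes
  (x/2) + (y/18 + 1/9)·y' = 0,
so isolating y',
  dy/dx = -(x/2)/(y/18 + 1/9)
        = -(x/2)/((y + 2)/18) = -9x/(y + 2)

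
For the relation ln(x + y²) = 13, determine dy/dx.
Differentiate both sides with respect to x, treating y as y(x). By the chain rule, any term containing y contributes a factor of y' = dy/dx when we differentiate it.

Move every term to one side and write the relation as F(x, y) = 0. Term by term,
  d/dx[ln(x + y^2)] = (2y·y' + 1)/(x + y^2)
  d/dx[-13] = 0

The pieces without y' make up ∂F/∂x and the coefficient of y' is ∂F/∂y:
  ∂F/∂x = 1/(x + y^2),
  ∂F/∂y = 2y/(x + y^2).

Since d/dx[F] = ∂F/∂x + (∂F/∂y)·y' = 0, solve for y':
  (∂F/∂y)·y' = -∂F/∂x
  dy/dx = -(∂F/∂x)/(∂F/∂y) = -(1/(x + y^2))/(2y/(x + y^2)) = -1/(2y)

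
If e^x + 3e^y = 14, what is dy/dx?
Differentiate both sides with respect to x, treating y as y(x). By the chain rule, any term containing y contributes a factor of y' = dy/dx when we differentiate it.

Move every term to one side and write the relation as F(x, y) = 0. Term by term,
  d/dx[e^(x)] = e^(x)
  d/dx[3e^(y)] = 3·y'·e^(y)
  d/dx[-14] = 0

The pieces without y' make up ∂F/∂x and the coefficient of y' is ∂F/∂y:
  ∂F/∂x = e^(x),
  ∂F/∂y = 3e^(y).

Since d/dx[F] = ∂F/∂x + (∂F/∂y)·y' = 0, solve for y':
  (∂F/∂y)·y' = -∂F/∂x
  dy/dx = -(∂F/∂x)/(∂F/∂y) = -(e^(x))/(3e^(y)) = -e^(x - y)/3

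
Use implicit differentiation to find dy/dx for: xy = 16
Differentiate the relation implicitly: treat y = y(x) and apply the chain rule, so every y-derivative picks up a y' = dy/dx factor.

With everything moved to the left-hand side, differentiate term by term:
  d/dx[xy] = x·y' + y
  d/dx[-16] = 0

Separating the contributions that come from x directly and those that come through y:
  without y':      y
  multiplying y':  x

so (y) + (x)·y' = 0, and therefore
  dy/dx = -(y)/(x) = -y/x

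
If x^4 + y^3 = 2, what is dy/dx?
Apply d/dx to both sides, remembering that y depends on x. Each occurrence of y therefore brings in a y' = dy/dx via the chain rule.

With F(x, y) equal to the left-hand side minus the right, differentiate F term by term:
  d/dx[x^4] = 4x^3
  d/dx[y^3] = 3y^2·y'
  d/dx[-2] = 0
Adding these up, d/dx[F] = 0 becomes
  (4x^3) + (3y^2)·y' = 0,
so isolating y',
  dy/dx = -(4x^3)/(3y^2) = -4x^3/(3y^2)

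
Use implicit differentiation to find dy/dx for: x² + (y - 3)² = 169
Apply d/dx to both sides, remembering that y depends on x. Each occurrence of y therefore brings in a y' = dy/dx via the chain rule.

With F(x, y) equal to the left-hand side minus the right, differentiate F term by term:
  d/dx[x^2] = 2x
  d/dx[(y - 3)^2] = 2·y'(y - 3)
  d/dx[-169] = 0
Adding these up, d/dx[F] = 0 becomes
  (2x) + (2y - 6)·y' = 0,
so isolating y',
  dy/dx = -(2x)/(2y - 6) = -x/(y - 3)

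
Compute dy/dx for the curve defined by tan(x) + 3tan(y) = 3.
Differentiate the relation implicitly: treat y = y(x) and apply the chain rule, so every y-derivative picks up a y' = dy/dx factor.

With everything moved to the left-hand side, differentiate term by term:
  d/dx[tan(x)] = tan(x)^2 + 1
  d/dx[3tan(y)] = 3·y'(tan(y)^2 + 1)
  d/dx[-3] = 0

Separating the contributions that come from x directly and those that come through y:
  without y':      tan(x)^2 + 1
  multiplying y':  3tan(y)^2 + 3

so (tan(x)^2 + 1) + (3tan(y)^2 + 3)·y' = 0, and therefore
  dy/dx = -(tan(x)^2 + 1)/(3tan(y)^2 + 3) = -cos(y)^2/(3cos(x)^2)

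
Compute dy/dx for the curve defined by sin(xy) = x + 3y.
Take d/dx of both sides. Since y is implicitly a function of x, the chain rule attaches a y' = dy/dx factor whenever we differentiate through y.

Set F(x, y) = (left side) − (right side), so the curve is F = 0. Differentiating each term of F:
  d/dx[-x] = -1
  d/dx[-3y] = -3·y'
  d/dx[sin(xy)] = (x·y' + y)·cos(xy)

Collecting, the y'-free part is the partial derivative in x and the y' coefficient is the partial derivative in y:
  ∂F/∂x = y·cos(xy) - 1
  ∂F/∂y = x·cos(xy) - 3

so d/dx[F(x, y(x))] = ∂F/∂x + (∂F/∂y)·y' = 0. Rearranging,
  dy/dx = -(∂F/∂x)/(∂F/∂y) = -(y·cos(xy) - 1)/(x·cos(xy) - 3) = (-y·cos(xy) + 1)/(x·cos(xy) - 3)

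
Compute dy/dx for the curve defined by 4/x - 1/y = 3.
Apply d/dx to both sides, remembering that y depends on x. Each occurrence of y therefore brings in a y' = dy/dx via the chain rule.

With F(x, y) equal to the left-hand side minus the right, differentiate F term by term:
  d/dx[-1/y] = y'/y^2
  d/dx[4/x] = -4/x^2
  d/dx[-3] = 0
Adding these up, d/dx[F] = 0 becomes
  (-4/x^2) + (y^(-2))·y' = 0,
so isolating y',
  dy/dx = -(-4/x^2)/(y^(-2)) = 4y^2/x^2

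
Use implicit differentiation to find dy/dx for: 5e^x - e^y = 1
Apply d/dx to both sides, remembering that y depends on x. Each occurrence of y therefore brings in a y' = dy/dx via the chain rule.

With F(x, y) equal to the left-hand side minus the right, differentiate F term by term:
  d/dx[5e^(x)] = 5e^(x)
  d/dx[-e^(y)] = -y'·e^(y)
  d/dx[-1] = 0
Adding these up, d/dx[F] = 0 becomes
  (5e^(x)) + (-e^(y))·y' = 0,
so isolating y',
  dy/dx = -(5e^(x))/(-e^(y)) = 5e^(x - y)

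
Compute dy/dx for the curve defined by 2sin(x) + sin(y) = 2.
Take d/dx of both sides. Since y is implicitly a function of x, the chain rule attaches a y' = dy/dx factor whenever we differentiate through y.

Set F(x, y) = (left side) − (right side), so the curve is F = 0. Differentiating each term of F:
  d/dx[2sin(x)] = 2cos(x)
  d/dx[sin(y)] = y'·cos(y)
  d/dx[-2] = 0

Collecting, the y'-free part is the partial derivative in x and the y' coefficient is the partial derivative in y:
  ∂F/∂x = 2cos(x)
  ∂F/∂y = cos(y)

so d/dx[F(x, y(x))] = ∂F/∂x + (∂F/∂y)·y' = 0. Rearranging,
  dy/dx = -(∂F/∂x)/(∂F/∂y) = -(2cos(x))/(cos(y)) = -2cos(x)/cos(y)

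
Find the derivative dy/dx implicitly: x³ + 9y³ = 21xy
Differentiate the relation implicitly: treat y = y(x) and apply the chain rule, so every y-derivative picks up a y' = dy/dx factor.

With everything moved to the left-hand side, differentiate term by term:
  d/dx[x^3] = 3x^2
  d/dx[-21xy] = -21x·y' - 21y
  d/dx[9y^3] = 27y^2·y'

Separating the contributions that come from x directly and those that come through y:
  without y':      3x^2 - 21y
  multiplying y':  -21x + 27y^2

so (3x^2 - 21y) + (-21x + 27y^2)·y' = 0, and therefore
  dy/dx = -(3x^2 - 21y)/(-21x + 27y^2) = (x^2 - 7y)/(7x - 9y^2)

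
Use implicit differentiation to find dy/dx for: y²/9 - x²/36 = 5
Differentiate the relation implicitly: treat y = y(x) and apply the chain rule, so every y-derivative picks up a y' = dy/dx factor.

With everything moved to the left-hand side, differentiate term by term:
  d/dx[-x^2/36] = -x/18
  d/dx[y^2/9] = 2y·y'/9
  d/dx[-5] = 0

Separating the contributions that come from x directly and those that come through y:
  without y':      -x/18
  multiplying y':  2y/9

so (-x/18) + (2y/9)·y' = 0, and therefore
  dy/dx = -(-x/18)/(2y/9) = x/(4y)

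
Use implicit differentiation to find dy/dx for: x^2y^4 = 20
Differentiate both sides with respect to x, treating y as y(x). By the chain rule, any term containing y contributes a factor of y' = dy/dx when we differentiate it.

Move every term to one side and write the relation as F(x, y) = 0. Term by term,
  d/dx[x^2y^4] = 4x^2y^3·y' + 2xy^4
  d/dx[-20] = 0

The pieces without y' make up ∂F/∂x and the coefficient of y' is ∂F/∂y:
  ∂F/∂x = 2xy^4,
  ∂F/∂y = 4x^2y^3.

Since d/dx[F] = ∂F/∂x + (∂F/∂y)·y' = 0, solve for y':
  (∂F/∂y)·y' = -∂F/∂x
  dy/dx = -(∂F/∂x)/(∂F/∂y) = -(2xy^4)/(4x^2y^3) = -y/(2x)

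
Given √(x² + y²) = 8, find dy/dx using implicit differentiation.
Differentiate both sides with respect to x, treating y as y(x). By the chain rule, any term containing y contributes a factor of y' = dy/dx when we differentiate it.

Move every term to one side and write the relation as F(x, y) = 0. Term by term,
  d/dx[√(x^2 + y^2)] = (x + y·y')/√(x^2 + y^2)
  d/dx[-8] = 0

The pieces without y' make up ∂F/∂x and the coefficient of y' is ∂F/∂y:
  ∂F/∂x = x/√(x^2 + y^2),
  ∂F/∂y = y/√(x^2 + y^2).

Since d/dx[F] = ∂F/∂x + (∂F/∂y)·y' = 0, solve for y':
  (∂F/∂y)·y' = -∂F/∂x
  dy/dx = -(∂F/∂x)/(∂F/∂y) = -(x/√(x^2 + y^2))/(y/√(x^2 + y^2)) = -x/y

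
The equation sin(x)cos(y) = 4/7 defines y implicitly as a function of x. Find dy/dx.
Take d/dx of both sides. Since y is implicitly a function of x, the chain rule attaches a y' = dy/dx factor whenever we differentiate through y.

Set F(x, y) = (left side) − (right side), so the curve is F = 0. Differentiating each term of F:
  d/dx[sin(x)·cos(y)] = -y'·sin(x)·sin(y) + cos(x)·cos(y)
  d/dx[-4/7] = 0

Collecting, the y'-free part is the partial derivative in x and the y' coefficient is the partial derivative in y:
  ∂F/∂x = cos(x)·cos(y)
  ∂F/∂y = -sin(x)·sin(y)

so d/dx[F(x, y(x))] = ∂F/∂x + (∂F/∂y)·y' = 0. Rearranging,
  dy/dx = -(∂F/∂x)/(∂F/∂y) = -(cos(x)·cos(y))/(-sin(x)·sin(y)) = 1/(tan(x)·tan(y))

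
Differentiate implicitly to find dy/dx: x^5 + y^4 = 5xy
Differentiate both sides with respect to x, treating y as y(x). By the chain rule, any term containing y contributes a factor of y' = dy/dx when we differentiate it.

Move every term to one side and write the relation as F(x, y) = 0. Term by term,
  d/dx[x^5] = 5x^4
  d/dx[-5xy] = -5x·y' - 5y
  d/dx[y^4] = 4y^3·y'

The pieces without y' make up ∂F/∂x and the coefficient of y' is ∂F/∂y:
  ∂F/∂x = 5x^4 - 5y,
  ∂F/∂y = -5x + 4y^3.

Since d/dx[F] = ∂F/∂x + (∂F/∂y)·y' = 0, solve for y':
  (∂F/∂y)·y' = -∂F/∂x
  dy/dx = -(∂F/∂x)/(∂F/∂y) = -(5x^4 - 5y)/(-5x + 4y^3) = 5(x^4 - y)/(5x - 4y^3)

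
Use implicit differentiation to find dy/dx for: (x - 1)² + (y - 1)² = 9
Take d/dx of both sides. Since y is implicitly a function of x, the chain rule attaches a y' = dy/dx factor whenever we differentiate through y.

Set F(x, y) = (left side) − (right side), so the curve is F = 0. Differentiating each term of F:
  d/dx[(x - 1)^2] = 2x - 2
  d/dx[(y - 1)^2] = 2·y'(y - 1)
  d/dx[-9] = 0

Collecting, the y'-free part is the partial derivative in x and the y' coefficient is the partial derivative in y:
  ∂F/∂x = 2x - 2
  ∂F/∂y = 2y - 2

so d/dx[F(x, y(x))] = ∂F/∂x + (∂F/∂y)·y' = 0. Rearranging,
  dy/dx = -(∂F/∂x)/(∂F/∂y) = -(2x - 2)/(2y - 2) = (1 - x)/(y - 1)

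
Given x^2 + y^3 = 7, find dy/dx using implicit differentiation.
Take d/dx of both sides. Since y is implicitly a function of x, the chain rule attaches a y' = dy/dx factor whenever we differentiate through y.

Set F(x, y) = (left side) − (right side), so the curve is F = 0. Differentiating each term of F:
  d/dx[x^2] = 2x
  d/dx[y^3] = 3y^2·y'
  d/dx[-7] = 0

Collecting, the y'-free part is the partial derivative in x and the y' coefficient is the partial derivative in y:
  ∂F/∂x = 2x
  ∂F/∂y = 3y^2

so d/dx[F(x, y(x))] = ∂F/∂x + (∂F/∂y)·y' = 0. Rearranging,
  dy/dx = -(∂F/∂x)/(∂F/∂y) = -(2x)/(3y^2) = -2x/(3y^2)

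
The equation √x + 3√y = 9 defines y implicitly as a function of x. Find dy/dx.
Differentiate the relation implicitly: treat y = y(x) and apply the chain rule, so every y-derivative picks up a y' = dy/dx factor.

With everything moved to the left-hand side, differentiate term by term:
  d/dx[√(x)] = 1/(2√(x))
  d/dx[3√(y)] = 3·y'/(2√(y))
  d/dx[-9] = 0

Separating the contributions that come from x directly and those that come through y:
  without y':      1/(2√(x))
  multiplying y':  3/(2√(y))

so (1/(2√(x))) + (3/(2√(y)))·y' = 0, and therefore
  dy/dx = -(1/(2√(x)))/(3/(2√(y))) = -√(y)/(3√(x))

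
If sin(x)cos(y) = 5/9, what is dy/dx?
Differentiate the relation implicitly: treat y = y(x) and apply the chain rule, so every y-derivative picks up a y' = dy/dx factor.

With everything moved to the left-hand side, differentiate term by term:
  d/dx[sin(x)·cos(y)] = -y'·sin(x)·sin(y) + cos(x)·cos(y)
  d/dx[-5/9] = 0

Separating the contributions that come from x directly and those that come through y:
  without y':      cos(x)·cos(y)
  multiplying y':  -sin(x)·sin(y)

so (cos(x)·cos(y)) + (-sin(x)·sin(y))·y' = 0, and therefore
  dy/dx = -(cos(x)·cos(y))/(-sin(x)·sin(y)) = 1/(tan(x)·tan(y))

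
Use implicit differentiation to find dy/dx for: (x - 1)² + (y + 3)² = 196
Differentiate both sides with respect to x, treating y as y(x). By the chain rule, any term containing y contributes a factor of y' = dy/dx when we differentiate it.

Move every term to one side and write the relation as F(x, y) = 0. Term by term,
  d/dx[(x - 1)^2] = 2x - 2
  d/dx[(y + 3)^2] = 2·y'(y + 3)
  d/dx[-196] = 0

The pieces without y' make up ∂F/∂x and the coefficient of y' is ∂F/∂y:
  ∂F/∂x = 2x - 2,
  ∂F/∂y = 2y + 6.

Since d/dx[F] = ∂F/∂x + (∂F/∂y)·y' = 0, solve for y':
  (∂F/∂y)·y' = -∂F/∂x
  dy/dx = -(∂F/∂x)/(∂F/∂y) = -(2x - 2)/(2y + 6) = (1 - x)/(y + 3)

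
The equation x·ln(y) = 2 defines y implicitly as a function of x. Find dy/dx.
Differentiate both sides with respect to x, treating y as y(x). By the chain rule, any term containing y contributes a factor of y' = dy/dx when we differentiate it.

Move every term to one side and write the relation as F(x, y) = 0. Term by term,
  d/dx[x·ln(y)] = x·y'/y + ln(y)
  d/dx[-2] = 0

The pieces without y' make up ∂F/∂x and the coefficient of y' is ∂F/∂y:
  ∂F/∂x = ln(y),
  ∂F/∂y = x/y.

Since d/dx[F] = ∂F/∂x + (∂F/∂y)·y' = 0, solve for y':
  (∂F/∂y)·y' = -∂F/∂x
  dy/dx = -(∂F/∂x)/(∂F/∂y) = -(ln(y))/(x/y) = -y·ln(y)/x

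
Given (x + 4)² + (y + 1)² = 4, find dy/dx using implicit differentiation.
Apply d/dx to both sides, remembering that y depends on x. Each occurrence of y therefore brings in a y' = dy/dx via the chain rule.

With F(x, y) equal to the left-hand side minus the right, differentiate F term by term:
  d/dx[(x + 4)^2] = 2x + 8
  d/dx[(y + 1)^2] = 2·y'(y + 1)
  d/dx[-4] = 0
Adding these up, d/dx[F] = 0 becomes
  (2x + 8) + (2y + 2)·y' = 0,
so isolating y',
  dy/dx = -(2x + 8)/(2y + 2) = (-x - 4)/(y + 1)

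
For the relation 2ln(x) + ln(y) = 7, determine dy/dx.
Apply d/dx to both sides, remembering that y depends on x. Each occurrence of y therefore brings in a y' = dy/dx via the chain rule.

With F(x, y) equal to the left-hand side minus the right, differentiate F term by term:
  d/dx[2ln(x)] = 2/x
  d/dx[ln(y)] = y'/y
  d/dx[-7] = 0
Adding these up, d/dx[F] = 0 becomes
  (2/x) + (1/y)·y' = 0,
so isolating y',
  dy/dx = -(2/x)/(1/y) = -2y/x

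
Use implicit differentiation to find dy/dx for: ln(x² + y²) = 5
Differentiate both sides with respect to x, treating y as y(x). By the chain rule, any term containing y contributes a factor of y' = dy/dx when we differentiate it.

Move every term to one side and write the relation as F(x, y) = 0. Term by term,
  d/dx[ln(x^2 + y^2)] = (2x + 2y·y')/(x^2 + y^2)
  d/dx[-5] = 0

The pieces without y' make up ∂F/∂x and the coefficient of y' is ∂F/∂y:
  ∂F/∂x = 2x/(x^2 + y^2),
  ∂F/∂y = 2y/(x^2 + y^2).

Since d/dx[F] = ∂F/∂x + (∂F/∂y)·y' = 0, solve for y':
  (∂F/∂y)·y' = -∂F/∂x
  dy/dx = -(∂F/∂x)/(∂F/∂y) = -(2x/(x^2 + y^2))/(2y/(x^2 + y^2)) = -x/y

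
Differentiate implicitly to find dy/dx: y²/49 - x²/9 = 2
Take d/dx of both sides. Since y is implicitly a function of x, the chain rule attaches a y' = dy/dx factor whenever we differentiate through y.

Set F(x, y) = (left side) − (right side), so the curve is F = 0. Differentiating each term of F:
  d/dx[-x^2/9] = -2x/9
  d/dx[y^2/49] = 2y·y'/49
  d/dx[-2] = 0

Collecting, the y'-free part is the partial derivative in x and the y' coefficient is the partial derivative in y:
  ∂F/∂x = -2x/9
  ∂F/∂y = 2y/49

so d/dx[F(x, y(x))] = ∂F/∂x + (∂F/∂y)·y' = 0. Rearranging,
  dy/dx = -(∂F/∂x)/(∂F/∂y) = -(-2x/9)/(2y/49) = 49x/(9y)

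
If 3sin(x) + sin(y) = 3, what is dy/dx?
Take d/dx of both sides. Since y is implicitly a function of x, the chain rule attaches a y' = dy/dx factor whenever we differentiate through y.

Set F(x, y) = (left side) − (right side), so the curve is F = 0. Differentiating each term of F:
  d/dx[3sin(x)] = 3cos(x)
  d/dx[sin(y)] = y'·cos(y)
  d/dx[-3] = 0

Collecting, the y'-free part is the partial derivative in x and the y' coefficient is the partial derivative in y:
  ∂F/∂x = 3cos(x)
  ∂F/∂y = cos(y)

so d/dx[F(x, y(x))] = ∂F/∂x + (∂F/∂y)·y' = 0. Rearranging,
  dy/dx = -(∂F/∂x)/(∂F/∂y) = -(3cos(x))/(cos(y)) = -3cos(x)/cos(y)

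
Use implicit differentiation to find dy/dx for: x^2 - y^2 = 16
Differentiate both sides with respect to x, treating y as y(x). By the chain rule, any term containing y contributes a factor of y' = dy/dx when we differentiate it.

Move every term to one side and write the relation as F(x, y) = 0. Term by term,
  d/dx[x^2] = 2x
  d/dx[-y^2] = -2y·y'
  d/dx[-16] = 0

The pieces without y' make up ∂F/∂x and the coefficient of y' is ∂F/∂y:
  ∂F/∂x = 2x,
  ∂F/∂y = -2y.

Since d/dx[F] = ∂F/∂x + (∂F/∂y)·y' = 0, solve for y':
  (∂F/∂y)·y' = -∂F/∂x
  dy/dx = -(∂F/∂x)/(∂F/∂y) = -(2x)/(-2y) = x/y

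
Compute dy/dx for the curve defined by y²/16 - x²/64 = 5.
Apply d/dx to both sides, remembering that y depends on x. Each occurrence of y therefore brings in a y' = dy/dx via the chain rule.

With F(x, y) equal to the left-hand side minus the right, differentiate F term by term:
  d/dx[-x^2/64] = -x/32
  d/dx[y^2/16] = y·y'/8
  d/dx[-5] = 0
Adding these up, d/dx[F] = 0 becomes
  (-x/32) + (y/8)·y' = 0,
so isolating y',
  dy/dx = -(-x/32)/(y/8) = x/(4y)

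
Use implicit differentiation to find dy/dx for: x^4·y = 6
Differentiate both sides with respect to x, treating y as y(x). By the chain rule, any term containing y contributes a factor of y' = dy/dx when we differentiate it.

Move every term to one side and write the relation as F(x, y) = 0. Term by term,
  d/dx[x^4y] = x^4·y' + 4x^3y
  d/dx[-6] = 0

The pieces without y' make up ∂F/∂x and the coefficient of y' is ∂F/∂y:
  ∂F/∂x = 4x^3y,
  ∂F/∂y = x^4.

Since d/dx[F] = ∂F/∂x + (∂F/∂y)·y' = 0, solve for y':
  (∂F/∂y)·y' = -∂F/∂x
  dy/dx = -(∂F/∂x)/(∂F/∂y) = -(4x^3y)/(x^4) = -4y/x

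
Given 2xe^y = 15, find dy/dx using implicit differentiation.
Apply d/dx to both sides, remembering that y depends on x. Each occurrence of y therefore brings in a y' = dy/dx via the chain rule.

With F(x, y) equal to the left-hand side minus the right, differentiate F term by term:
  d/dx[2x·e^(y)] = 2x·y'·e^(y) + 2e^(y)
  d/dx[-15] = 0
Adding these up, d/dx[F] = 0 becomes
  (2e^(y)) + (2x·e^(y))·y' = 0,
so isolating y',
  dy/dx = -(2e^(y))/(2x·e^(y)) = -1/x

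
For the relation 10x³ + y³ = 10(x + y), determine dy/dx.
Differentiate the relation implicitly: treat y = y(x) and apply the chain rule, so every y-derivative picks up a y' = dy/dx factor.

With everything moved to the left-hand side, differentiate term by term:
  d/dx[10x^3] = 30x^2
  d/dx[-10x] = -10
  d/dx[y^3] = 3y^2·y'
  d/dx[-10y] = -10·y'

Separating the contributions that come from x directly and those that come through y:
  without y':      30x^2 - 10
  multiplying y':  3y^2 - 10

so (30x^2 - 10) + (3y^2 - 10)·y' = 0, and therefore
  dy/dx = -(30x^2 - 10)/(3y^2 - 10) = 10(1 - 3x^2)/(3y^2 - 10)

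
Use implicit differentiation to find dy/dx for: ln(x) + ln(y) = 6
Apply d/dx to both sides, remembering that y depends on x. Each occurrence of y therefore brings in a y' = dy/dx via the chain rule.

With F(x, y) equal to the left-hand side minus the right, differentiate F term by term:
  d/dx[ln(x)] = 1/x
  d/dx[ln(y)] = y'/y
  d/dx[-6] = 0
Adding these up, d/dx[F] = 0 becomes
  (1/x) + (1/y)·y' = 0,
so isolating y',
  dy/dx = -(1/x)/(1/y) = -y/x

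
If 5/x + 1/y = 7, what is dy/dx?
Differentiate the relation implicitly: treat y = y(x) and apply the chain rule, so every y-derivative picks up a y' = dy/dx factor.

With everything moved to the left-hand side, differentiate term by term:
  d/dx[1/y] = -y'/y^2
  d/dx[5/x] = -5/x^2
  d/dx[-7] = 0

Separating the contributions that come from x directly and those that come through y:
  without y':      -5/x^2
  multiplying y':  -1/y^2

so (-5/x^2) + (-1/y^2)·y' = 0, and therefore
  dy/dx = -(-5/x^2)/(-1/y^2) = -5y^2/x^2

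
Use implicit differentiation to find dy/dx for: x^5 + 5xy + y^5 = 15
Take d/dx of both sides. Since y is implicitly a function of x, the chain rule attaches a y' = dy/dx factor whenever we differentiate through y.

Set F(x, y) = (left side) − (right side), so the curve is F = 0. Differentiating each term of F:
  d/dx[x^5] = 5x^4
  d/dx[5xy] = 5x·y' + 5y
  d/dx[y^5] = 5y^4·y'
  d/dx[-15] = 0

Collecting, the y'-free part is the partial derivative in x and the y' coefficient is the partial derivative in y:
  ∂F/∂x = 5x^4 + 5y
  ∂F/∂y = 5x + 5y^4

so d/dx[F(x, y(x))] = ∂F/∂x + (∂F/∂y)·y' = 0. Rearranging,
  dy/dx = -(∂F/∂x)/(∂F/∂y) = -(5x^4 + 5y)/(5x + 5y^4) = (-x^4 - y)/(x + y^4)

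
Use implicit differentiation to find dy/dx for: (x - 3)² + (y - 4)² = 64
Differentiate both sides with respect to x, treating y as y(x). By the chain rule, any term containing y contributes a factor of y' = dy/dx when we differentiate it.

Move every term to one side and write the relation as F(x, y) = 0. Term by term,
  d/dx[(x - 3)^2] = 2x - 6
  d/dx[(y - 4)^2] = 2·y'(y - 4)
  d/dx[-64] = 0

The pieces without y' make up ∂F/∂x and the coefficient of y' is ∂F/∂y:
  ∂F/∂x = 2x - 6,
  ∂F/∂y = 2y - 8.

Since d/dx[F] = ∂F/∂x + (∂F/∂y)·y' = 0, solve for y':
  (∂F/∂y)·y' = -∂F/∂x
  dy/dx = -(∂F/∂x)/(∂F/∂y) = -(2x - 6)/(2y - 8) = (3 - x)/(y - 4)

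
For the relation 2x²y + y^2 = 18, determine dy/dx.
Apply d/dx to both sides, remembering that y depends on x. Each occurrence of y therefore brings in a y' = dy/dx via the chain rule.

With F(x, y) equal to the left-hand side minus the right, differentiate F term by term:
  d/dx[2x^2y] = 2x^2·y' + 4xy
  d/dx[y^2] = 2y·y'
  d/dx[-18] = 0
Adding these up, d/dx[F] = 0 becomes
  (4xy) + (2x^2 + 2y)·y' = 0,
so isolating y',
  dy/dx = -(4xy)/(2x^2 + 2y) = -2xy/(x^2 + y)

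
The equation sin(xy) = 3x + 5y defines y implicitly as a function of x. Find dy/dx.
Differentiate both sides with respect to x, treating y as y(x). By the chain rule, any term containing y contributes a factor of y' = dy/dx when we differentiate it.

Move every term to one side and write the relation as F(x, y) = 0. Term by term,
  d/dx[-3x] = -3
  d/dx[-5y] = -5·y'
  d/dx[sin(xy)] = (x·y' + y)·cos(xy)

The pieces without y' make up ∂F/∂x and the coefficient of y' is ∂F/∂y:
  ∂F/∂x = y·cos(xy) - 3,
  ∂F/∂y = x·cos(xy) - 5.

Since d/dx[F] = ∂F/∂x + (∂F/∂y)·y' = 0, solve for y':
  (∂F/∂y)·y' = -∂F/∂x
  dy/dx = -(∂F/∂x)/(∂F/∂y) = -(y·cos(xy) - 3)/(x·cos(xy) - 5) = (-y·cos(xy) + 3)/(x·cos(xy) - 5)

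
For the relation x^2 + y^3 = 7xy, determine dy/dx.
Take d/dx of both sides. Since y is implicitly a function of x, the chain rule attaches a y' = dy/dx factor whenever we differentiate through y.

Set F(x, y) = (left side) − (right side), so the curve is F = 0. Differentiating each term of F:
  d/dx[x^2] = 2x
  d/dx[-7xy] = -7x·y' - 7y
  d/dx[y^3] = 3y^2·y'

Collecting, the y'-free part is the partial derivative in x and the y' coefficient is the partial derivative in y:
  ∂F/∂x = 2x - 7y
  ∂F/∂y = -7x + 3y^2

so d/dx[F(x, y(x))] = ∂F/∂x + (∂F/∂y)·y' = 0. Rearranging,
  dy/dx = -(∂F/∂x)/(∂F/∂y) = -(2x - 7y)/(-7x + 3y^2) = (2x - 7y)/(7x - 3y^2)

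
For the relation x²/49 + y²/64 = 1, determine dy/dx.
Differentiate the relation implicitly: treat y = y(x) and apply the chain rule, so every y-derivative picks up a y' = dy/dx factor.

With everything moved to the left-hand side, differentiate term by term:
  d/dx[x^2/49] = 2x/49
  d/dx[y^2/64] = y·y'/32
  d/dx[-1] = 0

Separating the contributions that come from x directly and those that come through y:
  without y':      2x/49
  multiplying y':  y/32

so (2x/49) + (y/32)·y' = 0, and therefore
  dy/dx = -(2x/49)/(y/32) = -64x/(49y)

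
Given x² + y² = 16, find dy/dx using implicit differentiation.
Apply d/dx to both sides, remembering that y depends on x. Each occurrence of y therefore brings in a y' = dy/dx via the chain rule.

With F(x, y) equal to the left-hand side minus the right, differentiate F term by term:
  d/dx[x^2] = 2x
  d/dx[y^2] = 2y·y'
  d/dx[-16] = 0
Adding these up, d/dx[F] = 0 becomes
  (2x) + (2y)·y' = 0,
so isolating y',
  dy/dx = -(2x)/(2y) = -x/y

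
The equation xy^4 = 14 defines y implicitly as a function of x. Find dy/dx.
Differentiate both sides with respect to x, treating y as y(x). By the chain rule, any term containing y contributes a factor of y' = dy/dx when we differentiate it.

Move every term to one side and write the relation as F(x, y) = 0. Term by term,
  d/dx[xy^4] = 4xy^3·y' + y^4
  d/dx[-14] = 0

The pieces without y' make up ∂F/∂x and the coefficient of y' is ∂F/∂y:
  ∂F/∂x = y^4,
  ∂F/∂y = 4xy^3.

Since d/dx[F] = ∂F/∂x + (∂F/∂y)·y' = 0, solve for y':
  (∂F/∂y)·y' = -∂F/∂x
  dy/dx = -(∂F/∂x)/(∂F/∂y) = -(y^4)/(4xy^3) = -y/(4x)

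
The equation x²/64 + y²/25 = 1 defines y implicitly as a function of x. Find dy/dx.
Differentiate both sides with respect to x, treating y as y(x). By the chain rule, any term containing y contributes a factor of y' = dy/dx when we differentiate it.

Move every term to one side and write the relation as F(x, y) = 0. Term by term,
  d/dx[x^2/64] = x/32
  d/dx[y^2/25] = 2y·y'/25
  d/dx[-1] = 0

The pieces without y' make up ∂F/∂x and the coefficient of y' is ∂F/∂y:
  ∂F/∂x = x/32,
  ∂F/∂y = 2y/25.

Since d/dx[F] = ∂F/∂x + (∂F/∂y)·y' = 0, solve for y':
  (∂F/∂y)·y' = -∂F/∂x
  dy/dx = -(∂F/∂x)/(∂F/∂y) = -(x/32)/(2y/25) = -25x/(64y)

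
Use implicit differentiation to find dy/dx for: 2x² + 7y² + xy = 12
Differentiate the relation implicitly: treat y = y(x) and apply the chain rule, so every y-derivative picks up a y' = dy/dx factor.

With everything moved to the left-hand side, differentiate term by term:
  d/dx[2x^2] = 4x
  d/dx[xy] = x·y' + y
  d/dx[7y^2] = 14y·y'
  d/dx[-12] = 0

Separating the contributions that come from x directly and those that come through y:
  without y':      4x + y
  multiplying y':  x + 14y

so (4x + y) + (x + 14y)·y' = 0, and therefore
  dy/dx = -(4x + y)/(x + 14y) = (-4x - y)/(x + 14y)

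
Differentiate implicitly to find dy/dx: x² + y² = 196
Differentiate the relation implicitly: treat y = y(x) and apply the chain rule, so every y-derivative picks up a y' = dy/dx factor.

With everything moved to the left-hand side, differentiate term by term:
  d/dx[x^2] = 2x
  d/dx[y^2] = 2y·y'
  d/dx[-196] = 0

Separating the contributions that come from x directly and those that come through y:
  without y':      2x
  multiplying y':  2y

so (2x) + (2y)·y' = 0, and therefore
  dy/dx = -(2x)/(2y) = -x/y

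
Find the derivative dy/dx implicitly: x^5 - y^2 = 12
Take d/dx of both sides. Since y is implicitly a function of x, the chain rule attaches a y' = dy/dx factor whenever we differentiate through y.

Set F(x, y) = (left side) − (right side), so the curve is F = 0. Differentiating each term of F:
  d/dx[x^5] = 5x^4
  d/dx[-y^2] = -2y·y'
  d/dx[-12] = 0

Collecting, the y'-free part is the partial derivative in x and the y' coefficient is the partial derivative in y:
  ∂F/∂x = 5x^4
  ∂F/∂y = -2y

so d/dx[F(x, y(x))] = ∂F/∂x + (∂F/∂y)·y' = 0. Rearranging,
  dy/dx = -(∂F/∂x)/(∂F/∂y) = -(5x^4)/(-2y) = 5x^4/(2y)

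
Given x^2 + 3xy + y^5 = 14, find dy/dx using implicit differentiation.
Apply d/dx to both sides, remembering that y depends on x. Each occurrence of y therefore brings in a y' = dy/dx via the chain rule.

With F(x, y) equal to the left-hand side minus the right, differentiate F term by term:
  d/dx[x^2] = 2x
  d/dx[3xy] = 3x·y' + 3y
  d/dx[y^5] = 5y^4·y'
  d/dx[-14] = 0
Adding these up, d/dx[F] = 0 becomes
  (2x + 3y) + (3x + 5y^4)·y' = 0,
so isolating y',
  dy/dx = -(2x + 3y)/(3x + 5y^4) = (-2x - 3y)/(3x + 5y^4)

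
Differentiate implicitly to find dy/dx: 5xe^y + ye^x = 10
Take d/dx of both sides. Since y is implicitly a function of x, the chain rule attaches a y' = dy/dx factor whenever we differentiate through y.

Set F(x, y) = (left side) − (right side), so the curve is F = 0. Differentiating each term of F:
  d/dx[5x·e^(y)] = 5x·y'·e^(y) + 5e^(y)
  d/dx[y·e^(x)] = y·e^(x) + y'·e^(x)
  d/dx[-10] = 0

Collecting, the y'-free part is the partial derivative in x and the y' coefficient is the partial derivative in y:
  ∂F/∂x = y·e^(x) + 5e^(y)
  ∂F/∂y = 5x·e^(y) + e^(x)

so d/dx[F(x, y(x))] = ∂F/∂x + (∂F/∂y)·y' = 0. Rearranging,
  dy/dx = -(∂F/∂x)/(∂F/∂y) = -(y·e^(x) + 5e^(y))/(5x·e^(y) + e^(x)) = (-y·e^(x) - 5e^(y))/(5x·e^(y) + e^(x))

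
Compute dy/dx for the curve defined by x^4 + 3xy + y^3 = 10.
Take d/dx of both sides. Since y is implicitly a function of x, the chain rule attaches a y' = dy/dx factor whenever we differentiate through y.

Set F(x, y) = (left side) − (right side), so the curve is F = 0. Differentiating each term of F:
  d/dx[x^4] = 4x^3
  d/dx[3xy] = 3x·y' + 3y
  d/dx[y^3] = 3y^2·y'
  d/dx[-10] = 0

Collecting, the y'-free part is the partial derivative in x and the y' coefficient is the partial derivative in y:
  ∂F/∂x = 4x^3 + 3y
  ∂F/∂y = 3x + 3y^2

so d/dx[F(x, y(x))] = ∂F/∂x + (∂F/∂y)·y' = 0. Rearranging,
  dy/dx = -(∂F/∂x)/(∂F/∂y) = -(4x^3 + 3y)/(3x + 3y^2) = (-4x^3/3 - y)/(x + y^2)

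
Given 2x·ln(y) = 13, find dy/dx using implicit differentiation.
Take d/dx of both sides. Since y is implicitly a function of x, the chain rule attaches a y' = dy/dx factor whenever we differentiate through y.

Set F(x, y) = (left side) − (right side), so the curve is F = 0. Differentiating each term of F:
  d/dx[2x·ln(y)] = 2x·y'/y + 2ln(y)
  d/dx[-13] = 0

Collecting, the y'-free part is the partial derivative in x and the y' coefficient is the partial derivative in y:
  ∂F/∂x = 2ln(y)
  ∂F/∂y = 2x/y

so d/dx[F(x, y(x))] = ∂F/∂x + (∂F/∂y)·y' = 0. Rearranging,
  dy/dx = -(∂F/∂x)/(∂F/∂y) = -(2ln(y))/(2x/y) = -y·ln(y)/x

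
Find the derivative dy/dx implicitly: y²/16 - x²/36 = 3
Take d/dx of both sides. Since y is implicitly a function of x, the chain rule attaches a y' = dy/dx factor whenever we differentiate through y.

Set F(x, y) = (left side) − (right side), so the curve is F = 0. Differentiating each term of F:
  d/dx[-x^2/36] = -x/18
  d/dx[y^2/16] = y·y'/8
  d/dx[-3] = 0

Collecting, the y'-free part is the partial derivative in x and the y' coefficient is the partial derivative in y:
  ∂F/∂x = -x/18
  ∂F/∂y = y/8

so d/dx[F(x, y(x))] = ∂F/∂x + (∂F/∂y)·y' = 0. Rearranging,
  dy/dx = -(∂F/∂x)/(∂F/∂y) = -(-x/18)/(y/8) = 4x/(9y)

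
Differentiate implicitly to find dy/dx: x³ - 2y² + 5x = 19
Apply d/dx to both sides, remembering that y depends on x. Each occurrence of y therefore brings in a y' = dy/dx via the chain rule.

With F(x, y) equal to the left-hand side minus the right, differentiate F term by term:
  d/dx[x^3] = 3x^2
  d/dx[5x] = 5
  d/dx[-2y^2] = -4y·y'
  d/dx[-19] = 0
Adding these up, d/dx[F] = 0 becomes
  (3x^2 + 5) + (-4y)·y' = 0,
so isolating y',
  dy/dx = -(3x^2 + 5)/(-4y) = (3x^2 + 5)/(4y)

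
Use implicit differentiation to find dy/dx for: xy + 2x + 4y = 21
Apply d/dx to both sides, remembering that y depends on x. Each occurrence of y therefore brings in a y' = dy/dx via the chain rule.

With F(x, y) equal to the left-hand side minus the right, differentiate F term by term:
  d/dx[xy] = x·y' + y
  d/dx[2x] = 2
  d/dx[4y] = 4·y'
  d/dx[-21] = 0
Adding these up, d/dx[F] = 0 becomes
  (y + 2) + (x + 4)·y' = 0,
so isolating y',
  dy/dx = -(y + 2)/(x + 4) = (-y - 2)/(x + 4)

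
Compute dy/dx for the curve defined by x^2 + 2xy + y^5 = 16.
Take d/dx of both sides. Since y is implicitly a function of x, the chain rule attaches a y' = dy/dx factor whenever we differentiate through y.

Set F(x, y) = (left side) − (right side), so the curve is F = 0. Differentiating each term of F:
  d/dx[x^2] = 2x
  d/dx[2xy] = 2x·y' + 2y
  d/dx[y^5] = 5y^4·y'
  d/dx[-16] = 0

Collecting, the y'-free part is the partial derivative in x and the y' coefficient is the partial derivative in y:
  ∂F/∂x = 2x + 2y
  ∂F/∂y = 2x + 5y^4

so d/dx[F(x, y(x))] = ∂F/∂x + (∂F/∂y)·y' = 0. Rearranging,
  dy/dx = -(∂F/∂x)/(∂F/∂y) = -(2x + 2y)/(2x + 5y^4) = 2(-x - y)/(2x + 5y^4)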